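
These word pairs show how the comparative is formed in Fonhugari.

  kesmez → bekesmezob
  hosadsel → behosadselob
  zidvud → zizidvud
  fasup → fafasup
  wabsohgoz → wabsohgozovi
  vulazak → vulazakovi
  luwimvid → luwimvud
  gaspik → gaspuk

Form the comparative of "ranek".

beranekob

kesmez and wabsohgoz both end in -z yet inflect differently (bekesmezob, wabsohgozovi), so the final letter is not what conditions the rule; the last vowel is.
"ranek" has last vowel 'e'. The stems whose last vowel is 'e' (kesmez → bekesmezob, hosadsel → behosadselob) add be- … -ob around the stem.
So ranek → beranekob.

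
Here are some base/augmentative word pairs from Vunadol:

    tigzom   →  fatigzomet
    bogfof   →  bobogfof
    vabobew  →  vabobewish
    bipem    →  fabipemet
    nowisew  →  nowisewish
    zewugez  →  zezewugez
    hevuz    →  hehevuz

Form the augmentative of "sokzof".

sosokzof

bipem and vabobew both have last vowel 'e' yet inflect differently (fabipemet, vabobewish), so the last vowel is not what conditions the rule; the final letter is.
"sokzof" ends in -f. The one such stem in the data (bogfof → bobogfof) repeats the first consonant+vowel as a prefix (as do zewugez, hevuz), so the same rule applies.
The other patterns: stems ending in -m add fa- … -et around the stem; stems ending in -w add -ish.
So sokzof → sosokzof.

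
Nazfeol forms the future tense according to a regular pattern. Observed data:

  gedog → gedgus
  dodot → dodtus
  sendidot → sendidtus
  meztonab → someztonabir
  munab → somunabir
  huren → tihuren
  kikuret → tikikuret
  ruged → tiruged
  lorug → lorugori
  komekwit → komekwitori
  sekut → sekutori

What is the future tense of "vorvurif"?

vorvurifori

"vorvurif" has last vowel 'i'. The one such stem in the data (komekwit → komekwitori) adds -ori, so the same rule applies.
So vorvurif → vorvurifori.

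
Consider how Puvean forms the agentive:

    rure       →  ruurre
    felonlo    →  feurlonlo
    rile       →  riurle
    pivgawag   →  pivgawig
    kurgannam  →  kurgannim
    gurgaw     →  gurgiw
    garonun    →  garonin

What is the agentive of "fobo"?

felonlo and pivgawag both have 3 vowels yet inflect differently (feurlonlo, pivgawig), so the number of vowels is not what conditions the rule; whether the stem ends in a vowel or a consonant is.
"fobo" ends in a vowel. The stems ending in a vowel (rure → ruurre, felonlo → feurlonlo, rile → riurle) insert -ur- after the first vowel.
So fobo → fourbo.

fourbo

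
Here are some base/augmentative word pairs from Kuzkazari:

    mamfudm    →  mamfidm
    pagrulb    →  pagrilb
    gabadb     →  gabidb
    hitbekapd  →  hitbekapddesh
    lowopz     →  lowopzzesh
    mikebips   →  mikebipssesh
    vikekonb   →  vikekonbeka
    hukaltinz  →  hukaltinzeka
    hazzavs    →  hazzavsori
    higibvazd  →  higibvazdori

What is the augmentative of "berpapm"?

berpapmmesh

pagrulb and vikekonb both end in -b yet inflect differently (pagrilb, vikekonbeka), so the final letter is not what conditions the rule; the second-to-last letter is.
"berpapm" has second-to-last letter 'p'. The stems whose second-to-last letter is 'p' (hitbekapd → hitbekapddesh, lowopz → lowopzzesh, mikebips → mikebipssesh) double the final consonant and add -esh.
The other patterns: stems whose second-to-last letter is 'd' or 'l' change the last vowel to 'i'; stems whose second-to-last letter is 'n' add -eka; stems whose second-to-last letter is 'v' or 'z' add -ori.
So berpapm → berpapmmesh.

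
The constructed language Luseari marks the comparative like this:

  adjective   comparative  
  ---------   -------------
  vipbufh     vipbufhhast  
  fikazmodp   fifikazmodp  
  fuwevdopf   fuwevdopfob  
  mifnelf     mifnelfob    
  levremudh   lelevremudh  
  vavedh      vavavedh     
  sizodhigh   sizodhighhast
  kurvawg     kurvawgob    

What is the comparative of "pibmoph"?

vavedh and sizodhigh both end in -h yet inflect differently (vavavedh, sizodhighhast), so the final letter is not what conditions the rule; the second-to-last letter is.
"pibmoph" has second-to-last letter 'p'. The one such stem in the data (fuwevdopf → fuwevdopfob) adds -ob, so the same rule applies.
The other patterns: stems whose second-to-last letter is 'd' repeat the first consonant+vowel as a prefix; stems whose second-to-last letter is 'f' or 'g' double the final consonant and add -ast.
So pibmoph → pibmophob.

pibmophob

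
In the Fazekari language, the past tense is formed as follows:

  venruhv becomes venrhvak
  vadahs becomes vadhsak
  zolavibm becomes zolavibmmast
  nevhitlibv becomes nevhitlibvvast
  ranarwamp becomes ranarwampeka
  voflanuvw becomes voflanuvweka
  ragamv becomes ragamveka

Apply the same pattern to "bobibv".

venruhv and nevhitlibv both end in -v yet inflect differently (venrhvak, nevhitlibvvast), so the final letter is not what conditions the rule; the second-to-last letter is.
"bobibv" has second-to-last letter 'b'. The stems whose second-to-last letter is 'b' (zolavibm → zolavibmmast, nevhitlibv → nevhitlibvvast) double the final consonant and add -ast.
The other patterns: stems whose second-to-last letter is 'h' delete the last vowel and add -ak; stems whose second-to-last letter is 'm' or 'v' add -eka.
So bobibv → bobibvvast.

bobibvvast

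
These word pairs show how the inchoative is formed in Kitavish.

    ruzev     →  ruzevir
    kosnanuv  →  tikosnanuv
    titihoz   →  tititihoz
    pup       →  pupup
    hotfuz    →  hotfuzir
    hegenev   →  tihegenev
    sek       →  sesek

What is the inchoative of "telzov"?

ruzev and kosnanuv both end in -v yet inflect differently (ruzevir, tikosnanuv), so the final letter is not what conditions the rule; the number of vowels is.
"telzov" has 2 vowels. The stems with 2 vowels (hotfuz → hotfuzir, ruzev → ruzevir) add -ir.
The other patterns: stems with 1 vowel repeat the first consonant+vowel as a prefix; stems with 3 vowels add the prefix ti-.
So telzov → telzovir.

telzovir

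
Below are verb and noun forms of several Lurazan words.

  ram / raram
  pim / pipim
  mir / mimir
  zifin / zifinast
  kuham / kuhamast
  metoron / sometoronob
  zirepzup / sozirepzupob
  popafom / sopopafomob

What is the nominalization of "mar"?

mamar

ram and kuham both end in -m yet inflect differently (raram, kuhamast), so the final letter is not what conditions the rule; the number of vowels is.
"mar" has 1 vowel. The stems with 1 vowel (ram → raram, pim → pipim, mir → mimir) repeat the first consonant+vowel as a prefix.
So mar → mamar.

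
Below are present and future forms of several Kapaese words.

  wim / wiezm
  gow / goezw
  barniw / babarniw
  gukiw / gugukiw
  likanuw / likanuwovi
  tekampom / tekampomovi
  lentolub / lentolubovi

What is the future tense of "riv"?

"riv" has 1 vowel. The stems with 1 vowel (wim → wiezm, gow → goezw) insert -ez- after the first vowel.
So riv → riezv.

riezv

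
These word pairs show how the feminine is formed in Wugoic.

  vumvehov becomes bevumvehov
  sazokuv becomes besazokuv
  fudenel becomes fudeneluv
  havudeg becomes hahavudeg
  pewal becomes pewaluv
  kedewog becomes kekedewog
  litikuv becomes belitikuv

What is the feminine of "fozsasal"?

fudenel and havudeg both have last vowel 'e' yet inflect differently (fudeneluv, hahavudeg), so the last vowel is not what conditions the rule; the final letter is.
"fozsasal" ends in -l. The stems ending in -l (fudenel → fudeneluv, pewal → pewaluv) add -uv.
So fozsasal → fozsasaluv.

fozsasaluv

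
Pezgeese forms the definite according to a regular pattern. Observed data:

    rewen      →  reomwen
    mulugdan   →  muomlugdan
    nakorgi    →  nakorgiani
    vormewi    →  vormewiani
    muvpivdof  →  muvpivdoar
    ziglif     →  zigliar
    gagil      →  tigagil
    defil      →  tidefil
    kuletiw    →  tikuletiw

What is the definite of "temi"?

temiani

nakorgi and ziglif both have last vowel 'i' yet inflect differently (nakorgiani, zigliar), so the last vowel is not what conditions the rule; the final letter is.
"temi" ends in -i. The stems ending in -i (nakorgi → nakorgiani, vormewi → vormewiani) add -ani.
The other patterns: stems ending in -n insert -om- after the first vowel; stems ending in -f drop the final letter and add -ar; stems ending in -l or -w add the prefix ti-.
So temi → temiani.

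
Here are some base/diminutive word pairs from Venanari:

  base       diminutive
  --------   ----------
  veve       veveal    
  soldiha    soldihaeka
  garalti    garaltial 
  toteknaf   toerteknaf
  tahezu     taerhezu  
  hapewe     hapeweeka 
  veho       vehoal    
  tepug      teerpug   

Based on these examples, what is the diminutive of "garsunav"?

garsunaval

"garsunav" begins with g-. The one such stem in the data (garalti → garaltial) adds -al, so the same rule applies.
The other patterns: stems beginning with t- insert -er- after the first vowel; stems beginning with h- or s- add -eka.
So garsunav → garsunaval.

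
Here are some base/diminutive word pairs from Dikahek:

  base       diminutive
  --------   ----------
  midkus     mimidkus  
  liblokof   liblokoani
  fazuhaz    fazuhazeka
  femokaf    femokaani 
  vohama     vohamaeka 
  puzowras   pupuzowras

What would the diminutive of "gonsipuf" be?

gonsipuani

vohama and femokaf both have last vowel 'a' yet inflect differently (vohamaeka, femokaani), so the last vowel is not what conditions the rule; the final letter is.
"gonsipuf" ends in -f. The stems ending in -f (femokaf → femokaani, liblokof → liblokoani) drop the final letter and add -ani.
So gonsipuf → gonsipuani.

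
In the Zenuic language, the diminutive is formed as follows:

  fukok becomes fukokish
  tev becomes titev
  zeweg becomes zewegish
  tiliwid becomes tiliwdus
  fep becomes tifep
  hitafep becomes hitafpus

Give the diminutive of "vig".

tivig

"vig" has 1 vowel. The stems with 1 vowel (tev → titev, fep → tifep) add the prefix ti-.
The other patterns: stems with 2 vowels add -ish; stems with 3 vowels delete the last vowel and add -us.
So vig → tivig.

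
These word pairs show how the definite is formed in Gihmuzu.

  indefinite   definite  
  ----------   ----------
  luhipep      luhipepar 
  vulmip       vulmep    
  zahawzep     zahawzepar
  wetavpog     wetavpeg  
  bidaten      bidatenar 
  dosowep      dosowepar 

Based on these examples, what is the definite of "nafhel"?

nafhelar

zahawzep and vulmip both end in -p yet inflect differently (zahawzepar, vulmep), so the final letter is not what conditions the rule; the last vowel is.
"nafhel" has last vowel 'e'. The stems whose last vowel is 'e' (zahawzep → zahawzepar, dosowep → dosowepar, bidaten → bidatenar) add -ar.
The other pattern: stems whose last vowel is 'i' or 'o' change the last vowel to 'e'.
So nafhel → nafhelar.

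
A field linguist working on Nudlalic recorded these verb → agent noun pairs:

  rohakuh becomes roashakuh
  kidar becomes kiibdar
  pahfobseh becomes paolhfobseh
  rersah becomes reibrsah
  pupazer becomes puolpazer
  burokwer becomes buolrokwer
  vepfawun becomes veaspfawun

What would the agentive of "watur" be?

waastur

"watur" has last vowel 'u'. The stems whose last vowel is 'u' (vepfawun → veaspfawun, rohakuh → roashakuh) insert -as- after the first vowel.
So watur → waastur.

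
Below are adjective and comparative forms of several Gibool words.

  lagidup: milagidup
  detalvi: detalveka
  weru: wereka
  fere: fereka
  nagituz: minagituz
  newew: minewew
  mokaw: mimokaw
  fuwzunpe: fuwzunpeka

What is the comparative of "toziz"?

mitoziz

weru and lagidup both have last vowel 'u' yet inflect differently (wereka, milagidup), so the last vowel is not what conditions the rule; whether the stem ends in a vowel or a consonant is.
"toziz" ends in a consonant. The stems ending in a consonant (lagidup → milagidup, mokaw → mimokaw, newew → minewew) add the prefix mi-.
So toziz → mitoziz.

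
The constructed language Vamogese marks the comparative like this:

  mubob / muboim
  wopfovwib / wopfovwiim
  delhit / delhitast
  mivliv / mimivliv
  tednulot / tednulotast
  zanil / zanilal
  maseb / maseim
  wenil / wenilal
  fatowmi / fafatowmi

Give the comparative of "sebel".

"sebel" ends in -l. The stems ending in -l (zanil → zanilal, wenil → wenilal) add -al.
So sebel → sebelal.

sebelal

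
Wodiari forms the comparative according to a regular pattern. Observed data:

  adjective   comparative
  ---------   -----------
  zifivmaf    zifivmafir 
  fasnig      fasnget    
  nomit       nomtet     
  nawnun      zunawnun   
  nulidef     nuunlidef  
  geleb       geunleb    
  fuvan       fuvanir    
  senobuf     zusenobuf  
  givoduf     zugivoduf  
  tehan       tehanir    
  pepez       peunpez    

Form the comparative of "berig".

berget

"berig" has last vowel 'i'. The stems whose last vowel is 'i' (fasnig → fasnget, nomit → nomtet) delete the last vowel and add -et.
So berig → berget.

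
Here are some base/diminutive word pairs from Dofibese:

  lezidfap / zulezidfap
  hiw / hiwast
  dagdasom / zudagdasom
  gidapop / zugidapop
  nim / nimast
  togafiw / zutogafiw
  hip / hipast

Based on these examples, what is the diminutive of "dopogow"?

hiw and togafiw both end in -w yet inflect differently (hiwast, zutogafiw), so the final letter is not what conditions the rule; the number of vowels is.
"dopogow" has 3 vowels. The stems with 3 vowels (togafiw → zutogafiw, gidapop → zugidapop, dagdasom → zudagdasom) add the prefix zu-.
The other pattern: stems with 1 vowel add -ast.
So dopogow → zudopogow.

zudopogow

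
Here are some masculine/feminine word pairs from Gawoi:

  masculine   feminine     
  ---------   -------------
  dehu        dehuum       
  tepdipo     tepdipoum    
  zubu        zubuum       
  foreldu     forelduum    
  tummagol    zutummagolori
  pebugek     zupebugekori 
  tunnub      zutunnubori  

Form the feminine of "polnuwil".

tepdipo and tummagol both have last vowel 'o' yet inflect differently (tepdipoum, zutummagolori), so the last vowel is not what conditions the rule; whether the stem ends in a vowel or a consonant is.
"polnuwil" ends in a consonant. The stems ending in a consonant (tummagol → zutummagolori, pebugek → zupebugekori, tunnub → zutunnubori) add zu- … -ori around the stem.
So polnuwil → zupolnuwilori.

zupolnuwilori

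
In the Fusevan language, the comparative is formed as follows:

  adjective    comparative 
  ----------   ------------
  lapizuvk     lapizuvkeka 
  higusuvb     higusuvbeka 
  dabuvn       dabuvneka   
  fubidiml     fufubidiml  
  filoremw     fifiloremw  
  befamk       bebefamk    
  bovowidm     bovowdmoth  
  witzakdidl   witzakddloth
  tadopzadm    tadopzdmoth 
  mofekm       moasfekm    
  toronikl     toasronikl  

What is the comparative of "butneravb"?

butneravbeka

lapizuvk and befamk both end in -k yet inflect differently (lapizuvkeka, bebefamk), so the final letter is not what conditions the rule; the second-to-last letter is.
"butneravb" has second-to-last letter 'v'. The stems whose second-to-last letter is 'v' (lapizuvk → lapizuvkeka, higusuvb → higusuvbeka, dabuvn → dabuvneka) add -eka.
So butneravb → butneravbeka.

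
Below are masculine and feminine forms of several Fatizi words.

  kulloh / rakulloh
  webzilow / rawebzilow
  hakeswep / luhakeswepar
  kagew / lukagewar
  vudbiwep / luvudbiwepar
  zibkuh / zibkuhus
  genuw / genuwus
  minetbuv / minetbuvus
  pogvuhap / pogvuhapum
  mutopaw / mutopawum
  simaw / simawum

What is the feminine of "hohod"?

webzilow and kagew both end in -w yet inflect differently (rawebzilow, lukagewar), so the final letter is not what conditions the rule; the last vowel is.
"hohod" has last vowel 'o'. The stems whose last vowel is 'o' (kulloh → rakulloh, webzilow → rawebzilow) add the prefix ra-.
The other patterns: stems whose last vowel is 'e' add lu- … -ar around the stem; stems whose last vowel is 'u' add -us; stems whose last vowel is 'a' add -um.
So hohod → rahohod.

rahohod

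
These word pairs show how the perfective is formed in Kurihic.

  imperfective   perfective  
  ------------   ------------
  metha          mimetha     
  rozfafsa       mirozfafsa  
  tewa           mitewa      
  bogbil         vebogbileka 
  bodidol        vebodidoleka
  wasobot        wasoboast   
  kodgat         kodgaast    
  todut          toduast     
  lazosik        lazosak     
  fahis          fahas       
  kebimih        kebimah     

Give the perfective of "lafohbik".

bodidol and wasobot both have last vowel 'o' yet inflect differently (vebodidoleka, wasoboast), so the last vowel is not what conditions the rule; the final letter is.
"lafohbik" ends in -k. The one such stem in the data (lazosik → lazosak) changes the last vowel to 'a' (as do fahis, kebimih), so the same rule applies.
The other patterns: stems ending in -a add the prefix mi-; stems ending in -l add ve- … -eka around the stem; stems ending in -t drop the final letter and add -ast.
So lafohbik → lafohbak.

lafohbak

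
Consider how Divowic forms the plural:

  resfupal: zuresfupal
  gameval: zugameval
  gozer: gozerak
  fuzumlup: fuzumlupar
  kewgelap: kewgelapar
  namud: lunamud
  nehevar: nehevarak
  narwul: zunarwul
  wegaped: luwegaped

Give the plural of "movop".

kewgelap and nehevar both have last vowel 'a' yet inflect differently (kewgelapar, nehevarak), so the last vowel is not what conditions the rule; the final letter is.
"movop" ends in -p. The stems ending in -p (fuzumlup → fuzumlupar, kewgelap → kewgelapar) add -ar.
The other patterns: stems ending in -r add -ak; stems ending in -d add the prefix lu-; stems ending in -l add the prefix zu-.
So movop → movopar.

movopar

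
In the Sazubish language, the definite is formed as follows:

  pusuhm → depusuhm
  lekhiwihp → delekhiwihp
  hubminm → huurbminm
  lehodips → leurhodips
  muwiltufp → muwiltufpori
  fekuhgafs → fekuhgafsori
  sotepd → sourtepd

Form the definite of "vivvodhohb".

lekhiwihp and muwiltufp both end in -p yet inflect differently (delekhiwihp, muwiltufpori), so the final letter is not what conditions the rule; the second-to-last letter is.
"vivvodhohb" has second-to-last letter 'h'. The stems whose second-to-last letter is 'h' (pusuhm → depusuhm, lekhiwihp → delekhiwihp) add the prefix de-.
So vivvodhohb → devivvodhohb.

devivvodhohb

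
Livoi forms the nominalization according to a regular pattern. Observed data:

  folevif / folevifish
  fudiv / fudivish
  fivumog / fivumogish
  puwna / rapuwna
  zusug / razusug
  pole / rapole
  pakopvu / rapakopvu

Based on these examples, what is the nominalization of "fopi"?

fivumog and zusug both end in -g yet inflect differently (fivumogish, razusug), so the final letter is not what conditions the rule; the first letter is.
"fopi" begins with f-. The stems beginning with f- (folevif → folevifish, fudiv → fudivish, fivumog → fivumogish) add -ish.
So fopi → fopiish.

fopiish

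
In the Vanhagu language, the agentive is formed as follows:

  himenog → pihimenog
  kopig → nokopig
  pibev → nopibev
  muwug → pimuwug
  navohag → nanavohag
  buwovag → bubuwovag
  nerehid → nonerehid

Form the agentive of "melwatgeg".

kopig and buwovag both end in -g yet inflect differently (nokopig, bubuwovag), so the final letter is not what conditions the rule; the last vowel is.
"melwatgeg" has last vowel 'e'. The one such stem in the data (pibev → nopibev) adds the prefix no-, so the same rule applies.
The other patterns: stems whose last vowel is 'a' repeat the first consonant+vowel as a prefix; stems whose last vowel is 'o' or 'u' add the prefix pi-.
So melwatgeg → nomelwatgeg.

nomelwatgeg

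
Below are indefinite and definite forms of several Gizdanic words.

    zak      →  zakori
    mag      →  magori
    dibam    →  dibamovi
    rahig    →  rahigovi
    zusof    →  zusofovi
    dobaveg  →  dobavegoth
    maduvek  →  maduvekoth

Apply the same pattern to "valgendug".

valgendugoth

mag and rahig both end in -g yet inflect differently (magori, rahigovi), so the final letter is not what conditions the rule; the number of vowels is.
"valgendug" has 3 vowels. The stems with 3 vowels (dobaveg → dobavegoth, maduvek → maduvekoth) add -oth.
So valgendug → valgendugoth.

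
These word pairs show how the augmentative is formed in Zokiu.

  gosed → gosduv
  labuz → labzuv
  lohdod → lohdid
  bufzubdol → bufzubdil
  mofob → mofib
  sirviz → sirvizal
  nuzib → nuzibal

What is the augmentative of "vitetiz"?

vitetizal

gosed and lohdod both end in -d yet inflect differently (gosduv, lohdid), so the final letter is not what conditions the rule; the last vowel is.
"vitetiz" has last vowel 'i'. The stems whose last vowel is 'i' (sirviz → sirvizal, nuzib → nuzibal) add -al.
So vitetiz → vitetizal.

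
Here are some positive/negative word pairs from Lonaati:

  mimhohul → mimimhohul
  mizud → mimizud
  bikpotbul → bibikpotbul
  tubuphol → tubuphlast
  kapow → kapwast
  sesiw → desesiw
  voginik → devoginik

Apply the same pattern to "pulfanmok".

pulfanmkast

mimhohul and tubuphol both end in -l yet inflect differently (mimimhohul, tubuphlast), so the final letter is not what conditions the rule; the last vowel is.
"pulfanmok" has last vowel 'o'. The stems whose last vowel is 'o' (tubuphol → tubuphlast, kapow → kapwast) delete the last vowel and add -ast.
The other patterns: stems whose last vowel is 'u' repeat the first consonant+vowel as a prefix; stems whose last vowel is 'i' add the prefix de-.
So pulfanmok → pulfanmkast.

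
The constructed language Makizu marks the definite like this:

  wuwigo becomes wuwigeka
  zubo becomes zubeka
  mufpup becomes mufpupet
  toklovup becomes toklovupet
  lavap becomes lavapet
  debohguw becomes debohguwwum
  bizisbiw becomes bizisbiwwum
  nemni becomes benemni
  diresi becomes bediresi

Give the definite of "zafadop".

"zafadop" ends in -p. The stems ending in -p (mufpup → mufpupet, toklovup → toklovupet, lavap → lavapet) add -et.
The other patterns: stems ending in -o drop the final letter and add -eka; stems ending in -w double the final consonant and add -um; stems ending in -i add the prefix be-.
So zafadop → zafadopet.

zafadopet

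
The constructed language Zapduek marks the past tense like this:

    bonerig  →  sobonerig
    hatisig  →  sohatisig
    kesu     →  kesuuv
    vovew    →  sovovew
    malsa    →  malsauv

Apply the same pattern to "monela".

monelauv

vovew and malsa both have 2 vowels yet inflect differently (sovovew, malsauv), so the number of vowels is not what conditions the rule; whether the stem ends in a vowel or a consonant is.
"monela" ends in a vowel. The stems ending in a vowel (malsa → malsauv, kesu → kesuuv) add -uv.
The other pattern: stems ending in a consonant add the prefix so-.
So monela → monelauv.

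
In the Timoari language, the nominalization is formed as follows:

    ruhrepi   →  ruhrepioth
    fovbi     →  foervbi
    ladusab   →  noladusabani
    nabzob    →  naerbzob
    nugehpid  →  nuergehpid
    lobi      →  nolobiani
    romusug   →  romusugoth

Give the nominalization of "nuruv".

ruhrepi and lobi both end in -i yet inflect differently (ruhrepioth, nolobiani), so the final letter is not what conditions the rule; the first letter is.
"nuruv" begins with n-. The stems beginning with n- (nugehpid → nuergehpid, nabzob → naerbzob) insert -er- after the first vowel.
So nuruv → nuerruv.

nuerruv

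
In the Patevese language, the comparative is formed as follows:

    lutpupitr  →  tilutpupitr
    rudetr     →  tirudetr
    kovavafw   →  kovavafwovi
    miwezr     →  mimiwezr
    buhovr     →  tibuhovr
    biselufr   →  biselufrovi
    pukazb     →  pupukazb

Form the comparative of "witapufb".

witapufbovi

miwezr and biselufr both end in -r yet inflect differently (mimiwezr, biselufrovi), so the final letter is not what conditions the rule; the second-to-last letter is.
"witapufb" has second-to-last letter 'f'. The stems whose second-to-last letter is 'f' (kovavafw → kovavafwovi, biselufr → biselufrovi) add -ovi.
The other patterns: stems whose second-to-last letter is 'z' repeat the first consonant+vowel as a prefix; stems whose second-to-last letter is 't' or 'v' add the prefix ti-.
So witapufb → witapufbovi.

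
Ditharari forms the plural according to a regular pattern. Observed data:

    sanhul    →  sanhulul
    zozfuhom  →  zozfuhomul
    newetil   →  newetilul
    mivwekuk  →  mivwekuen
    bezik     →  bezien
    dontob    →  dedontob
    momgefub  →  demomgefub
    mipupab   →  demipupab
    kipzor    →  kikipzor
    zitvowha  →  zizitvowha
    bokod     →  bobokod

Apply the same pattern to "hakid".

sanhul and mivwekuk both have last vowel 'u' yet inflect differently (sanhulul, mivwekuen), so the last vowel is not what conditions the rule; the final letter is.
"hakid" ends in -d. The one such stem in the data (bokod → bobokod) repeats the first consonant+vowel as a prefix (as do kipzor, zitvowha), so the same rule applies.
So hakid → hahakid.

hahakid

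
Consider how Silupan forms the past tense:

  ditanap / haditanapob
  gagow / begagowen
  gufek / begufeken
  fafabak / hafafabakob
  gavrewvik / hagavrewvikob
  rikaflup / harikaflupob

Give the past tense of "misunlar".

"misunlar" has 3 vowels. The stems with 3 vowels (fafabak → hafafabakob, ditanap → haditanapob, gavrewvik → hagavrewvikob) add ha- … -ob around the stem.
So misunlar → hamisunlarob.

hamisunlarob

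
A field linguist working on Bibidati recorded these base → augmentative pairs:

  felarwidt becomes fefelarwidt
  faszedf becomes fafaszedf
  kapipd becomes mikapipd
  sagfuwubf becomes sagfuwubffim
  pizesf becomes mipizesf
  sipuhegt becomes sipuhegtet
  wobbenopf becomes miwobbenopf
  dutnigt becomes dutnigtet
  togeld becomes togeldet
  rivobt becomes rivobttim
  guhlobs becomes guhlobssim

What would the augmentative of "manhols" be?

"manhols" has second-to-last letter 'l'. The one such stem in the data (togeld → togeldet) adds -et, so the same rule applies.
So manhols → manholset.

manholset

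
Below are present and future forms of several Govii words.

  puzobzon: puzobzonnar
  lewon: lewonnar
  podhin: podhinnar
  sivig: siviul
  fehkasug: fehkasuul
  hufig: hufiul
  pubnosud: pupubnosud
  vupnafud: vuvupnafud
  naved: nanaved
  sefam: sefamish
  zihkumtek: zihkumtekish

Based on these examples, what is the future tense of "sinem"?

sinemish

podhin and sivig both have last vowel 'i' yet inflect differently (podhinnar, siviul), so the last vowel is not what conditions the rule; the final letter is.
"sinem" ends in -m. The one such stem in the data (sefam → sefamish) adds -ish, so the same rule applies.
The other patterns: stems ending in -n double the final consonant and add -ar; stems ending in -g drop the final letter and add -ul; stems ending in -d repeat the first consonant+vowel as a prefix.
So sinem → sinemish.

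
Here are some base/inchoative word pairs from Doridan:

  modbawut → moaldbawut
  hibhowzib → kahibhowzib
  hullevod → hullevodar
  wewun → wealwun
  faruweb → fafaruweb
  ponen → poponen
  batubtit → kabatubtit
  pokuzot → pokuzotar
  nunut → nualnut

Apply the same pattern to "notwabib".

"notwabib" has last vowel 'i'. The stems whose last vowel is 'i' (hibhowzib → kahibhowzib, batubtit → kabatubtit) add the prefix ka-.
The other patterns: stems whose last vowel is 'e' repeat the first consonant+vowel as a prefix; stems whose last vowel is 'o' add -ar; stems whose last vowel is 'u' insert -al- after the first vowel.
So notwabib → kanotwabib.

kanotwabib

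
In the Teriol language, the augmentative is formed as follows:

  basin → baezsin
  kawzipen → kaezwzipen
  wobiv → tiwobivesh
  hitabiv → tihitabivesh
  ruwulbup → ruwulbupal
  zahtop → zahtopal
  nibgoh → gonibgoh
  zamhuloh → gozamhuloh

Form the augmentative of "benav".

basin and wobiv both have last vowel 'i' yet inflect differently (baezsin, tiwobivesh), so the last vowel is not what conditions the rule; the final letter is.
"benav" ends in -v. The stems ending in -v (wobiv → tiwobivesh, hitabiv → tihitabivesh) add ti- … -esh around the stem.
So benav → tibenavesh.

tibenavesh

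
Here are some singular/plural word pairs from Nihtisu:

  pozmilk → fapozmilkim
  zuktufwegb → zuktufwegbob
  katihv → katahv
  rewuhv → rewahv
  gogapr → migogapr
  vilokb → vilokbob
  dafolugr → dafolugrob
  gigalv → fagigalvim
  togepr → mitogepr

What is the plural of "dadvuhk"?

"dadvuhk" has second-to-last letter 'h'. The stems whose second-to-last letter is 'h' (rewuhv → rewahv, katihv → katahv) change the last vowel to 'a'.
The other patterns: stems whose second-to-last letter is 'p' add the prefix mi-; stems whose second-to-last letter is 'l' add fa- … -im around the stem; stems whose second-to-last letter is 'g' or 'k' add -ob.
So dadvuhk → dadvahk.

dadvahk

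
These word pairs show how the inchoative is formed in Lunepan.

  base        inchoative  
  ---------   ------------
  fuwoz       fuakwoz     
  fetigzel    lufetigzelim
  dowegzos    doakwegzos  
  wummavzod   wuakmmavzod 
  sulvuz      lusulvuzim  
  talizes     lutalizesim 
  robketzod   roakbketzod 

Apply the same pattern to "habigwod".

haakbigwod

dowegzos and talizes both end in -s yet inflect differently (doakwegzos, lutalizesim), so the final letter is not what conditions the rule; the last vowel is.
"habigwod" has last vowel 'o'. The stems whose last vowel is 'o' (fuwoz → fuakwoz, dowegzos → doakwegzos, wummavzod → wuakmmavzod) insert -ak- after the first vowel.
So habigwod → haakbigwod.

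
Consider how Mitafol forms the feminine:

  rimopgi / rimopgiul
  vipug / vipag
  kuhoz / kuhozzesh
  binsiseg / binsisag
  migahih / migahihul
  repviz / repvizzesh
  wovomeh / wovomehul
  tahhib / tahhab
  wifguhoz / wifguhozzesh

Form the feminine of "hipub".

hipab

repviz and rimopgi both have last vowel 'i' yet inflect differently (repvizzesh, rimopgiul), so the last vowel is not what conditions the rule; the final letter is.
"hipub" ends in -b. The one such stem in the data (tahhib → tahhab) changes the last vowel to 'a' (as do binsiseg, vipug), so the same rule applies.
The other patterns: stems ending in -z double the final consonant and add -esh; stems ending in -h or -i add -ul.
So hipub → hipab.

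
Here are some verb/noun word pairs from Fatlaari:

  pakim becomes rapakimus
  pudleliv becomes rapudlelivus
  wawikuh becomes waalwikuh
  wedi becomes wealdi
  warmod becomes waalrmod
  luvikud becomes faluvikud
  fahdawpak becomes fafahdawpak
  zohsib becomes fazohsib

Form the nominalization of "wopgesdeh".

woalpgesdeh

warmod and luvikud both end in -d yet inflect differently (waalrmod, faluvikud), so the final letter is not what conditions the rule; the first letter is.
"wopgesdeh" begins with w-. The stems beginning with w- (wawikuh → waalwikuh, wedi → wealdi, warmod → waalrmod) insert -al- after the first vowel.
So wopgesdeh → woalpgesdeh.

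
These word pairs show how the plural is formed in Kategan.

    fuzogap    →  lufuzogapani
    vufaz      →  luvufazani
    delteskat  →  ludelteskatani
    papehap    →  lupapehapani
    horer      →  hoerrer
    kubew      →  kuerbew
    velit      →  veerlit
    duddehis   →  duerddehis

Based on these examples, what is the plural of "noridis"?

delteskat and velit both end in -t yet inflect differently (ludelteskatani, veerlit), so the final letter is not what conditions the rule; the last vowel is.
"noridis" has last vowel 'i'. The stems whose last vowel is 'i' (velit → veerlit, duddehis → duerddehis) insert -er- after the first vowel.
So noridis → noerridis.

noerridis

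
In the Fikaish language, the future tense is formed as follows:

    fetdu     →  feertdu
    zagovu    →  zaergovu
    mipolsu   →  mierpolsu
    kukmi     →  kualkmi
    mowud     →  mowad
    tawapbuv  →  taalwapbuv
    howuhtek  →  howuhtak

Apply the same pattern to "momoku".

moermoku

fetdu and mowud both have last vowel 'u' yet inflect differently (feertdu, mowad), so the last vowel is not what conditions the rule; the final letter is.
"momoku" ends in -u. The stems ending in -u (fetdu → feertdu, mipolsu → mierpolsu, zagovu → zaergovu) insert -er- after the first vowel.
The other patterns: stems ending in -d or -k change the last vowel to 'a'; stems ending in -i or -v insert -al- after the first vowel.
So momoku → moermoku.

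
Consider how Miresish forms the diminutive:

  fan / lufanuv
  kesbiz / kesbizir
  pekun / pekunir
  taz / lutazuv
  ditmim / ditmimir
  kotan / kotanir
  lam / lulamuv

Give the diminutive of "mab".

"mab" has 1 vowel. The stems with 1 vowel (taz → lutazuv, lam → lulamuv, fan → lufanuv) add lu- … -uv around the stem.
So mab → lumabuv.

lumabuv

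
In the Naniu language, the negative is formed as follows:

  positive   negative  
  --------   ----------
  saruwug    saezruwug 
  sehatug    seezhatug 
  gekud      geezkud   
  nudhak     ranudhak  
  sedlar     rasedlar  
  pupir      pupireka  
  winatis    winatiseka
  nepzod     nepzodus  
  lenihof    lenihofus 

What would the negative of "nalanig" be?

nalanigeka

"nalanig" has last vowel 'i'. The stems whose last vowel is 'i' (pupir → pupireka, winatis → winatiseka) add -eka.
The other patterns: stems whose last vowel is 'u' insert -ez- after the first vowel; stems whose last vowel is 'a' add the prefix ra-; stems whose last vowel is 'o' add -us.
So nalanig → nalanigeka.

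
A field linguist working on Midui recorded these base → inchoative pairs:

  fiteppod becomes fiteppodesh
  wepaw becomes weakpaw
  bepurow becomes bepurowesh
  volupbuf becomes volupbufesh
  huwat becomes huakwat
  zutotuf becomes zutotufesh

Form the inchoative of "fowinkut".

fowinkutesh

wepaw and bepurow both end in -w yet inflect differently (weakpaw, bepurowesh), so the final letter is not what conditions the rule; the number of vowels is.
"fowinkut" has 3 vowels. The stems with 3 vowels (zutotuf → zutotufesh, bepurow → bepurowesh, volupbuf → volupbufesh) add -esh.
So fowinkut → fowinkutesh.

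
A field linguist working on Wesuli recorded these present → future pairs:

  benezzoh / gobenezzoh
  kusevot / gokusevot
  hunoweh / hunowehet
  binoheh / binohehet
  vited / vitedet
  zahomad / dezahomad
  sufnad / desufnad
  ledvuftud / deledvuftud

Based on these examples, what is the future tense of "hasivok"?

gohasivok

"hasivok" has last vowel 'o'. The stems whose last vowel is 'o' (benezzoh → gobenezzoh, kusevot → gokusevot) add the prefix go-.
The other patterns: stems whose last vowel is 'e' add -et; stems whose last vowel is 'a' or 'u' add the prefix de-.
So hasivok → gohasivok.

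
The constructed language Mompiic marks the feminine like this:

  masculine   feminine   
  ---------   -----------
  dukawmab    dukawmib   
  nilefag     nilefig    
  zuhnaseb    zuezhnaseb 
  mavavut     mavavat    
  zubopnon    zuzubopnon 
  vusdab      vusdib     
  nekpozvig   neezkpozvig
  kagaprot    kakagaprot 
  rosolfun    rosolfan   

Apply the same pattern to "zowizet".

zoezwizet

mavavut and kagaprot both end in -t yet inflect differently (mavavat, kakagaprot), so the final letter is not what conditions the rule; the last vowel is.
"zowizet" has last vowel 'e'. The one such stem in the data (zuhnaseb → zuezhnaseb) inserts -ez- after the first vowel (as does nekpozvig), so the same rule applies.
The other patterns: stems whose last vowel is 'u' change the last vowel to 'a'; stems whose last vowel is 'o' repeat the first consonant+vowel as a prefix; stems whose last vowel is 'a' change the last vowel to 'i'.
So zowizet → zoezwizet.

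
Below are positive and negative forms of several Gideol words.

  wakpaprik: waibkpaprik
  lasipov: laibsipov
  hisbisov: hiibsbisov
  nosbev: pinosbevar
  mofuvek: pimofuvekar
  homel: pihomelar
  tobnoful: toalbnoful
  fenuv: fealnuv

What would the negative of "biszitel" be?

pibiszitelar

lasipov and nosbev both end in -v yet inflect differently (laibsipov, pinosbevar), so the final letter is not what conditions the rule; the last vowel is.
"biszitel" has last vowel 'e'. The stems whose last vowel is 'e' (nosbev → pinosbevar, mofuvek → pimofuvekar, homel → pihomelar) add pi- … -ar around the stem.
The other patterns: stems whose last vowel is 'i' or 'o' insert -ib- after the first vowel; stems whose last vowel is 'u' insert -al- after the first vowel.
So biszitel → pibiszitelar.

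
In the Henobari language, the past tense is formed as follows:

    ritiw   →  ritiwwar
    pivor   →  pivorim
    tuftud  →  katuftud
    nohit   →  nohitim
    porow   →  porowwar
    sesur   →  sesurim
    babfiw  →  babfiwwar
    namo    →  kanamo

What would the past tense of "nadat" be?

nadatim

nohit and babfiw both have last vowel 'i' yet inflect differently (nohitim, babfiwwar), so the last vowel is not what conditions the rule; the final letter is.
"nadat" ends in -t. The one such stem in the data (nohit → nohitim) adds -im, so the same rule applies.
The other patterns: stems ending in -w double the final consonant and add -ar; stems ending in -d or -o add the prefix ka-.
So nadat → nadatim.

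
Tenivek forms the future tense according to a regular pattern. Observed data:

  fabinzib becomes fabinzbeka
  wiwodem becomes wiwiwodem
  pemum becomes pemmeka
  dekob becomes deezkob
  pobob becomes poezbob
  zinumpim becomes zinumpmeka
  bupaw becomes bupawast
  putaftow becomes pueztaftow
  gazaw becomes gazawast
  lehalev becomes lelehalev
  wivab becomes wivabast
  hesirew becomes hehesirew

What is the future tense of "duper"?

"duper" has last vowel 'e'. The stems whose last vowel is 'e' (hesirew → hehesirew, lehalev → lelehalev, wiwodem → wiwiwodem) repeat the first consonant+vowel as a prefix.
The other patterns: stems whose last vowel is 'a' add -ast; stems whose last vowel is 'o' insert -ez- after the first vowel; stems whose last vowel is 'i' or 'u' delete the last vowel and add -eka.
So duper → duduper.

duduper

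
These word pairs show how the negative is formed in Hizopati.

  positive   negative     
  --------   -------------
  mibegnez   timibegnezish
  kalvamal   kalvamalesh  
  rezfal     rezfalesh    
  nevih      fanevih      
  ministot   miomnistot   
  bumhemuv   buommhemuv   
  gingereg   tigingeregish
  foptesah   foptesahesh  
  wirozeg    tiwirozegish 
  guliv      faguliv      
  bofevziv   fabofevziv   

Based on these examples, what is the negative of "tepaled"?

titepaledish

bumhemuv and bofevziv both end in -v yet inflect differently (buommhemuv, fabofevziv), so the final letter is not what conditions the rule; the last vowel is.
"tepaled" has last vowel 'e'. The stems whose last vowel is 'e' (mibegnez → timibegnezish, wirozeg → tiwirozegish, gingereg → tigingeregish) add ti- … -ish around the stem.
The other patterns: stems whose last vowel is 'o' or 'u' insert -om- after the first vowel; stems whose last vowel is 'a' add -esh; stems whose last vowel is 'i' add the prefix fa-.
So tepaled → titepaledish.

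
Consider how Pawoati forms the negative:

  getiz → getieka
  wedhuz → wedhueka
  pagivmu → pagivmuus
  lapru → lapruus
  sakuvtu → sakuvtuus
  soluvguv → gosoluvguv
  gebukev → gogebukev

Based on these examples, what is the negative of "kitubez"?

kitubeeka

wedhuz and pagivmu both have last vowel 'u' yet inflect differently (wedhueka, pagivmuus), so the last vowel is not what conditions the rule; the final letter is.
"kitubez" ends in -z. The stems ending in -z (getiz → getieka, wedhuz → wedhueka) drop the final letter and add -eka.
The other patterns: stems ending in -u add -us; stems ending in -v add the prefix go-.
So kitubez → kitubeeka.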